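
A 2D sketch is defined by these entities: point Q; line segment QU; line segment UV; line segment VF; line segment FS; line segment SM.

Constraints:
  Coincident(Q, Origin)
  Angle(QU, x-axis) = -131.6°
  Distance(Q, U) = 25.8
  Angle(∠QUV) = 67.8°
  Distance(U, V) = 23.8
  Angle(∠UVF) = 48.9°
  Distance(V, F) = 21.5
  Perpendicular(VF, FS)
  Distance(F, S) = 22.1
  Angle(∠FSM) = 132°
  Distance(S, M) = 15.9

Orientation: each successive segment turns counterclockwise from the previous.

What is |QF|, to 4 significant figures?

7.686

∠QUV = 67.8° gives UV at -19.40° from the x-axis; with |UV| = 23.8, V = (5.319, -27.20). ∠UVF = 48.9° gives VF at 111.7° from the x-axis; with |VF| = 21.5, F = (-2.630, -7.222). Then |QF| = |F − Q| = 7.686.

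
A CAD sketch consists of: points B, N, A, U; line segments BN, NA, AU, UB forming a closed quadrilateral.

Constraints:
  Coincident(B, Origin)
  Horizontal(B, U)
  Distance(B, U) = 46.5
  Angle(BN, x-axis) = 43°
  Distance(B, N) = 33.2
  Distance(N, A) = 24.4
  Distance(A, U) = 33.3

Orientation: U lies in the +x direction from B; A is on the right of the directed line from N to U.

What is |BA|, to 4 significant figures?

13.24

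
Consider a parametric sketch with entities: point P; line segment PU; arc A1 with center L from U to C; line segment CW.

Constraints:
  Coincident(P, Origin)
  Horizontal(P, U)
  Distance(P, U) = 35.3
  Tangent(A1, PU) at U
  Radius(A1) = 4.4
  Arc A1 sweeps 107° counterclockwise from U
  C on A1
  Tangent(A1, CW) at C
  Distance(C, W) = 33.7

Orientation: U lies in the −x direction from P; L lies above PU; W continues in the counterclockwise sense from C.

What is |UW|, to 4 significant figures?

38.33

P is at the origin; PU is horizontal with |PU| = 35.3 and U on the −x side, so U = (-35.30, 0.000). The tangent condition forces LU to be normal to PU, so L = U + (0, 4.4) = (-35.30, 4.400). On A1, U sits at bearing -90° from L; a 107° counterclockwise sweep puts C at bearing 17°, so C = L + 4.4·(cos 17°, sin 17°) = (-31.09, 5.686). Since A1 is tangent to CW there, LC ⟂ CW, so CW runs along (−sin 17°, cos 17°); with |CW| = 33.7, W = (-40.95, 37.91). Then |UW| = |W − U| = 38.33.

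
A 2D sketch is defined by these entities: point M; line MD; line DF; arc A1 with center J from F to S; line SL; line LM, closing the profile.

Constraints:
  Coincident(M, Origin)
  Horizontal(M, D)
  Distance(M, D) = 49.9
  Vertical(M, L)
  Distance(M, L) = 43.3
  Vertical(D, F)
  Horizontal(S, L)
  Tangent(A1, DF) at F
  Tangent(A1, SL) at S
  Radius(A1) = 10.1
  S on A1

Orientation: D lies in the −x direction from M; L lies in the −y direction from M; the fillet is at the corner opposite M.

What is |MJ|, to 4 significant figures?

51.83

M is at the origin; M and D share the same y with |MD| = 49.9 and D on the −x side, so D = (-49.90, 0.000). M and L share the same x with |ML| = 43.3 and L on the −y side, so L = (0.000, -43.30). The virtual corner opposite M is at (-49.90, -43.30). Since A1 is tangent to DF there, JF ⟂ DF and tangency of A1 to SL means the radius JS is perpendicular to SL, with radius 10.1, so the center J sits 10.1 in from both sides at J = (-39.80, -33.20). Then |MJ| = |J − M| = 51.83.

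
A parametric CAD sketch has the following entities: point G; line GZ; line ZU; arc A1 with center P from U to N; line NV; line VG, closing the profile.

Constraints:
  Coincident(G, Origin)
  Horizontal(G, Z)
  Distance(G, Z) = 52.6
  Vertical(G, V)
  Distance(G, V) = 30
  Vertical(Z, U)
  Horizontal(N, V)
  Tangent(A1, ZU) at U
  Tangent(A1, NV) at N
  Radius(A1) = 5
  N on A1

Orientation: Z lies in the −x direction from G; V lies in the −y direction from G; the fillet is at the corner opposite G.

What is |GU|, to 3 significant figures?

58.2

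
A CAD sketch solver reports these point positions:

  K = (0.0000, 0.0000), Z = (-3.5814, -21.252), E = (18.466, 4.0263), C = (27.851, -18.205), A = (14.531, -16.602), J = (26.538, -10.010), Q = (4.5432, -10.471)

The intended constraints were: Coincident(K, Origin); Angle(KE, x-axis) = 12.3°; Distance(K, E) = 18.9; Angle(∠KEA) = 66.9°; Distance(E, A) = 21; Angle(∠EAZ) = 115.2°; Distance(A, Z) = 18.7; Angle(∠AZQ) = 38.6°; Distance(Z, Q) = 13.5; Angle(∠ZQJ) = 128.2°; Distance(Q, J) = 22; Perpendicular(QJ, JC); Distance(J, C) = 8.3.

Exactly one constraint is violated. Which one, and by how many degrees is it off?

Perpendicular(QJ, JC) — off by 7.90°.

K = (0.00, 0.00) ✓; KE at 12.30° ✓; |KE| = 18.90 ✓; ∠KEA = 66.90° ✓; |EA| = 21.00 ✓; ∠EAZ = 115.2° ✓; |AZ| = 18.70 ✓; ∠AZQ = 38.60° ✓; |ZQ| = 13.50 ✓; ∠ZQJ = 128.2° ✓; |QJ| = 22.00 ✓; ∠(QJ, JC) = 82.10° ✗; |JC| = 8.300 ✓.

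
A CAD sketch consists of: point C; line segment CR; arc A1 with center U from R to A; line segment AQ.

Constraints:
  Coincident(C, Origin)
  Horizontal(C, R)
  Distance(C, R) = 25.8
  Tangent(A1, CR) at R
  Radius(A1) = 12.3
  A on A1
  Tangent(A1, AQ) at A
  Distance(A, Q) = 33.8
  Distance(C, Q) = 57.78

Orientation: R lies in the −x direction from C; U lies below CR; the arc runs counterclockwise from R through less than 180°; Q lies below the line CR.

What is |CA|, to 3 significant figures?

40.5

Checks: ∠(UR, RC) = 90.00° ✓; |UR| = 12.30 ✓; |UA| = 12.30 ✓; ∠(UA, AQ) = 90.00° ✓; |AQ| = 33.80 ✓; |CQ| = 57.78 ✓.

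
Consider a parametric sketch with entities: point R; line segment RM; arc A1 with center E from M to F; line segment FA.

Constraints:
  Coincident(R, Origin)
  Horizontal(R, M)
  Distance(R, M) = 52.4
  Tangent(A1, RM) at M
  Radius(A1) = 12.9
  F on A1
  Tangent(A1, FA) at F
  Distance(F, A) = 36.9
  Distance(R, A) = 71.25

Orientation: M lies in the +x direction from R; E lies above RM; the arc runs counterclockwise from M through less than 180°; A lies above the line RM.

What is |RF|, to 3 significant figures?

66.7

Checks: ∠(EM, MR) = 90.00° ✓; |EM| = 12.90 ✓; |EF| = 12.90 ✓; ∠(EF, FA) = 90.00° ✓; |FA| = 36.90 ✓; |RA| = 71.25 ✓.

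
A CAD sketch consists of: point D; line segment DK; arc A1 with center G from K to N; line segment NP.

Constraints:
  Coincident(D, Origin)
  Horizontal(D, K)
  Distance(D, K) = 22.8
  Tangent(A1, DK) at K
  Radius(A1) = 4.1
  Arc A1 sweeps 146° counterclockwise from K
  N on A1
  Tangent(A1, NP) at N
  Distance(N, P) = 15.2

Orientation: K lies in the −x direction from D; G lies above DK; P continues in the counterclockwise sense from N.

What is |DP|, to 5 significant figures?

36.772

On A1, K sits at bearing -90° from G; a 146° counterclockwise sweep puts N at bearing 56°, so N = G + 4.1·(cos 56°, sin 56°) = (-20.507, 7.4991). Since A1 is tangent to NP there, GN ⟂ NP, so NP runs along (−sin 56°, cos 56°); with |NP| = 15.2, P = (-33.109, 15.999). Then |DP| = |P − D| = 36.772.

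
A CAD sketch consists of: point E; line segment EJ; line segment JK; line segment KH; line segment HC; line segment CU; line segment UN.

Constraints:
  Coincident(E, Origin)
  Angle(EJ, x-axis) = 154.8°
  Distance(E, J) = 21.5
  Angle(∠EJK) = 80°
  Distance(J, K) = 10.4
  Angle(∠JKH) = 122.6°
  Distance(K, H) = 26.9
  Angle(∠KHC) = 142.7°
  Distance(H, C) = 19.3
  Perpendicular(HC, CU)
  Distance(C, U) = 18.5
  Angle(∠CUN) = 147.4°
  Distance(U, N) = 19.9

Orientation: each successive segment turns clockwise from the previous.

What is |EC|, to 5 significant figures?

28.509

E is at the origin; EJ runs at 154.8° with length 21.5, so J = (-19.454, 9.1543). ∠EJK = 80.0° gives JK at 54.800° from the x-axis; with |JK| = 10.4, K = (-13.459, 17.653). ∠JKH = 122.6° gives KH at -2.6000° from the x-axis; with |KH| = 26.9, H = (13.413, 16.432). ∠KHC = 142.7° gives HC at -39.900° from the x-axis; with |HC| = 19.3, C = (28.220, 4.0523). Then |EC| = |C − E| = 28.509.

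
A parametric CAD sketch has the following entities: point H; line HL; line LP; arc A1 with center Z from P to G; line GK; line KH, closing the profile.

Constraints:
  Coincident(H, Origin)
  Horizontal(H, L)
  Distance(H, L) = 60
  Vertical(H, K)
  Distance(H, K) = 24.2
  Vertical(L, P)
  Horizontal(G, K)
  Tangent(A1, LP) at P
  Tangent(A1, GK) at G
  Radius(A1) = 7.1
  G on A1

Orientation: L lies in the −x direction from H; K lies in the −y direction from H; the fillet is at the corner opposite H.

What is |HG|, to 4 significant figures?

58.17

H is at the origin; HL is horizontal with |HL| = 60.0 and L on the −x side, so L = (-60.00, 0.000). HK is vertical with |HK| = 24.2 and K on the −y side, so K = (0.000, -24.20). The virtual corner opposite H is at (-60.00, -24.20). Since A1 is tangent to LP there, ZP ⟂ LP and tangency of A1 to GK means the radius ZG is perpendicular to GK, with radius 7.1, so the center Z sits 7.1 in from both sides at Z = (-52.90, -17.10). That places the tangent points at P = (-60.00, -17.10) on LP and G = (-52.90, -24.20) on GK. Then |HG| = |G − H| = 58.17.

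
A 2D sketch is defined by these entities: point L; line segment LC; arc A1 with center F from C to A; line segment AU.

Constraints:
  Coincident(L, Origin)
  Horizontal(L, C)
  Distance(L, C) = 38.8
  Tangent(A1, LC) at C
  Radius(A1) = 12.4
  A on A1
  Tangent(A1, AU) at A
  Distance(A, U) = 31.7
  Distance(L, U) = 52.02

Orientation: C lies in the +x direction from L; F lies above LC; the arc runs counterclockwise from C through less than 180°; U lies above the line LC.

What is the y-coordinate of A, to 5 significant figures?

20.600

L is at the origin; LC is horizontal with |LC| = 38.8 and C on the +x side, so C = (38.800, 0.0000). Tangency of A1 to LC means the radius FC is perpendicular to LC, so F = C + (0, 12.4) = (38.800, 12.400). Since FA ⟂ AU (tangency), |FU| = √(12.4² + 31.7²) = 34.039 regardless of where A sits on A1. So U lies on both circle(L, 52.02) and circle(F, 34.039); the above-LC intersection is U = (27.139, 44.379). A is the foot of the tangent from U: A = (48.102, 20.600).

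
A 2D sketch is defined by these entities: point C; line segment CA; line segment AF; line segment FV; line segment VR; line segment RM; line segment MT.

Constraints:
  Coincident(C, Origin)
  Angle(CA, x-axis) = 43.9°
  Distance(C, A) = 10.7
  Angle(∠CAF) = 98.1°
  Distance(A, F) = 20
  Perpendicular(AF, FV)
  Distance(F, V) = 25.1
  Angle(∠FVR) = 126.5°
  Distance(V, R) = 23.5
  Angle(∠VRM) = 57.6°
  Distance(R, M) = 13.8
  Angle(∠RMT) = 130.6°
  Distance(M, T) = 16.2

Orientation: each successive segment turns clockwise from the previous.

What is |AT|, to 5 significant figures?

18.143

∠VRM = 57.6° gives RM at 56.100° from the x-axis; with |RM| = 13.8, M = (-7.7781, -12.604). ∠RMT = 130.6° gives MT at 6.7000° from the x-axis; with |MT| = 16.2, T = (8.3113, -10.714). Then |AT| = |T − A| = 18.143.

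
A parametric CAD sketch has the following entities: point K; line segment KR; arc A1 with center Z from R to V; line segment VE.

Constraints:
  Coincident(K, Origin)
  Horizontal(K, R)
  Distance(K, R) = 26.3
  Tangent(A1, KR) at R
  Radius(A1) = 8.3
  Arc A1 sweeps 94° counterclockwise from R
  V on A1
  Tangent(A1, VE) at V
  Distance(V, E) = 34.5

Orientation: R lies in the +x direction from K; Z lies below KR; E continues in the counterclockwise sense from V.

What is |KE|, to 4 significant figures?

47.87

On A1, R sits at bearing 90° from Z; a 94° counterclockwise sweep puts V at bearing 184°, so V = Z + 8.3·(cos 184°, sin 184°) = (18.02, -8.879). Since A1 is tangent to VE there, ZV ⟂ VE, so VE runs along (−sin 184°, cos 184°); with |VE| = 34.5, E = (20.43, -43.29). Then |KE| = |E − K| = 47.87.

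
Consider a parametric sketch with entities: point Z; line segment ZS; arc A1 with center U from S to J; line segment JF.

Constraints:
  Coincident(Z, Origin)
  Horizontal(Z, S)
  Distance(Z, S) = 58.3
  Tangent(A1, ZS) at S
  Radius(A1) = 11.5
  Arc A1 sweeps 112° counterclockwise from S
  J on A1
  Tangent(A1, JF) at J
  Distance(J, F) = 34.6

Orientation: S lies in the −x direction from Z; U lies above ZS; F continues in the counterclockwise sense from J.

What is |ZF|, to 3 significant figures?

77.2

Z is at the origin; Z and S share the same y with |ZS| = 58.3 and S on the −x side, so S = (-58.3, 0.00). Since A1 is tangent to ZS there, US ⟂ ZS, so U = S + (0, 11.5) = (-58.3, 11.5). On A1, S sits at bearing -90° from U; a 112° counterclockwise sweep puts J at bearing 22°, so J = U + 11.5·(cos 22°, sin 22°) = (-47.6, 15.8). A1 meets JF tangentially, so UJ is at right angles to JF, so JF runs along (−sin 22°, cos 22°); with |JF| = 34.6, F = (-60.6, 47.9). Then |ZF| = |F − Z| = 77.2.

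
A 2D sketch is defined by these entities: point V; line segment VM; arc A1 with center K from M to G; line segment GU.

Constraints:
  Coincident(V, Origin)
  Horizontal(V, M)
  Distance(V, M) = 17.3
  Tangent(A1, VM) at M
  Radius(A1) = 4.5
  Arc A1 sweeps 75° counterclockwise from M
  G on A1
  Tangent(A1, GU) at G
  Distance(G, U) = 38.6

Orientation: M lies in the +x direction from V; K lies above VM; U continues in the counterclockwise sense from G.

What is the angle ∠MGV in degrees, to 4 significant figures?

28.74°

V is at the origin; VM is horizontal with |VM| = 17.3 and M on the +x side, so M = (17.30, 0.000). Tangency of A1 to VM means the radius KM is perpendicular to VM, so K = M + (0, 4.5) = (17.30, 4.500). On A1, M sits at bearing -90° from K; a 75° counterclockwise sweep puts G at bearing -15°, so G = K + 4.5·(cos -15°, sin -15°) = (21.65, 3.335). Then cos ∠MGV = GM·GV / (|GM||GV|), giving 28.74°.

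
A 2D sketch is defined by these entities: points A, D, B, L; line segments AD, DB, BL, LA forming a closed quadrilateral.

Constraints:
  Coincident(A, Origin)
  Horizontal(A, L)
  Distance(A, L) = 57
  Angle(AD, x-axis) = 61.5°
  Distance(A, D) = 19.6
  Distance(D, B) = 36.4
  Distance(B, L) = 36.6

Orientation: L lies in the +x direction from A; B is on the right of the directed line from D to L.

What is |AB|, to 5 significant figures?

28.962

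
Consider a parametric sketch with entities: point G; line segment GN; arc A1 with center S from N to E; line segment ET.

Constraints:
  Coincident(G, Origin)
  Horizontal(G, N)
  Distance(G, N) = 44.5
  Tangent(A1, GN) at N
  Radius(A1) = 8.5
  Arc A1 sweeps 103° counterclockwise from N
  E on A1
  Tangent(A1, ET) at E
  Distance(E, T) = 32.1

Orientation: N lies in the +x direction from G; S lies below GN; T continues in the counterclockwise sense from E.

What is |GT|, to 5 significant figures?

60.207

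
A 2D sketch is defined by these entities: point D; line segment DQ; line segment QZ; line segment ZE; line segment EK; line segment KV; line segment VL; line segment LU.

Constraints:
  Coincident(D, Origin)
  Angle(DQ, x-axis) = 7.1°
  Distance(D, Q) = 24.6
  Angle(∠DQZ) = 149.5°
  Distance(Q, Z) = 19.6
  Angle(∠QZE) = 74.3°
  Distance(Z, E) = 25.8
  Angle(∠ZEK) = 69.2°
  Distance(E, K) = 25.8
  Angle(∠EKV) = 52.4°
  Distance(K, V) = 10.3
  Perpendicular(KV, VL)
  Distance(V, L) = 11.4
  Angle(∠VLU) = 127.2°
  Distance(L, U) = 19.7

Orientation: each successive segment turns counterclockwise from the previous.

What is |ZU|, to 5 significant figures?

42.638

D is at the origin; DQ runs at 7.1° with length 24.6, so Q = (24.411, 3.0406). ∠DQZ = 149.5° gives QZ at 37.600° from the x-axis; with |QZ| = 19.6, Z = (39.940, 14.999). ∠QZE = 74.3° gives ZE at 143.30° from the x-axis; with |ZE| = 25.8, E = (19.254, 30.418). ∠ZEK = 69.2° gives EK at -105.90° from the x-axis; with |EK| = 25.8, K = (12.186, 5.6052). ∠EKV = 52.4° gives KV at 21.700° from the x-axis; with |KV| = 10.3, V = (21.756, 9.4136). The perpendicularity gives VL at right angles to KV, so VL runs at 111.70°; with |VL| = 11.4, L = (17.541, 20.006). ∠VLU = 127.2° gives LU at 164.50° from the x-axis; with |LU| = 19.7, U = (-1.4423, 25.270). Then |ZU| = |U − Z| = 42.638.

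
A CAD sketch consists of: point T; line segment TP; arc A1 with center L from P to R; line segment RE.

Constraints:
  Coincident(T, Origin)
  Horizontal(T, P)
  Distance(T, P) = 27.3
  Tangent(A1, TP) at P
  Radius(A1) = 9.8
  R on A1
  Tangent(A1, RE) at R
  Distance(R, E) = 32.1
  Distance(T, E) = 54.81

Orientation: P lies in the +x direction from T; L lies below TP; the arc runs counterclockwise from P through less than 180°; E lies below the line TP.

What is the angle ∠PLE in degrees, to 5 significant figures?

167.59°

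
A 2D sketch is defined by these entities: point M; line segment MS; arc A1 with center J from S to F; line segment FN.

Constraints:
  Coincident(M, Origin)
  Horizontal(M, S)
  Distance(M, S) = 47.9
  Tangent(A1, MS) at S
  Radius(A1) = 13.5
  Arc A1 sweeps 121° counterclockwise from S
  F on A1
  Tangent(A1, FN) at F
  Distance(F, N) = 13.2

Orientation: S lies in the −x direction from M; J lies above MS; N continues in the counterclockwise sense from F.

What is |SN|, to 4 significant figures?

32.12

On A1, S sits at bearing -90° from J; a 121° counterclockwise sweep puts F at bearing 31°, so F = J + 13.5·(cos 31°, sin 31°) = (-36.33, 20.45). A1 meets FN tangentially, so JF is at right angles to FN, so FN runs along (−sin 31°, cos 31°); with |FN| = 13.2, N = (-43.13, 31.77). Then |SN| = |N − S| = 32.12.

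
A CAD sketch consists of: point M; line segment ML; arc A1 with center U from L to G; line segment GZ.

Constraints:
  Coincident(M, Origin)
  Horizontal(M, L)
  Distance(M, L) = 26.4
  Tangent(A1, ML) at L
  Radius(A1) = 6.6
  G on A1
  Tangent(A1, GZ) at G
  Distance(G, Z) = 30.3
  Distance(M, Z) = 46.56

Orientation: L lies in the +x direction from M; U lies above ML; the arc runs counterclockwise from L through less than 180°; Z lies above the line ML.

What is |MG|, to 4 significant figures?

33.80

Checks: |UG| = 6.600 ✓; ∠(UG, GZ) = 90.00° ✓; |GZ| = 30.30 ✓; |MZ| = 46.56 ✓.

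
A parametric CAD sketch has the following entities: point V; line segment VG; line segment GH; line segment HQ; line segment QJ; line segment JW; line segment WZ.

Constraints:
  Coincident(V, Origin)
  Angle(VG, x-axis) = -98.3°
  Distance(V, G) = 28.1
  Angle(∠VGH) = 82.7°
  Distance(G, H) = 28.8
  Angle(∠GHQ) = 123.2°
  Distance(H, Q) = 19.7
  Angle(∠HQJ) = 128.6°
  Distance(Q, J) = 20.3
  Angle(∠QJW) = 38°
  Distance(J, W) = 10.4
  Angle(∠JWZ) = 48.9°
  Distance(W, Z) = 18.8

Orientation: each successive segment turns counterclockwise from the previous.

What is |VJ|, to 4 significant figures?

30.71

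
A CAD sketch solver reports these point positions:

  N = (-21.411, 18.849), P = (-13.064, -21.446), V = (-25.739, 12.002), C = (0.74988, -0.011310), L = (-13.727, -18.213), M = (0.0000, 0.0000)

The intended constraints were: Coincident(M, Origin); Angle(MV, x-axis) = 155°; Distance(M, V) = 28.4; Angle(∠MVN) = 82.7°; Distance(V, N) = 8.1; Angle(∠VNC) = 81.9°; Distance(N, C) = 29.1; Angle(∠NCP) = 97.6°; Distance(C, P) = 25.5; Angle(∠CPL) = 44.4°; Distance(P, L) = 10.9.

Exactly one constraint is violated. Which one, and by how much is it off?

Distance(P, L) = 10.9 — off by 7.60.

M = (0.00, 0.00) ✓; MV at 155.0° ✓; |MV| = 28.40 ✓; ∠MVN = 82.70° ✓; |VN| = 8.100 ✓; ∠VNC = 81.90° ✓; |NC| = 29.10 ✓; ∠NCP = 97.60° ✓; |CP| = 25.50 ✓; ∠CPL = 44.39° ✓; |PL| = 3.300 ✗.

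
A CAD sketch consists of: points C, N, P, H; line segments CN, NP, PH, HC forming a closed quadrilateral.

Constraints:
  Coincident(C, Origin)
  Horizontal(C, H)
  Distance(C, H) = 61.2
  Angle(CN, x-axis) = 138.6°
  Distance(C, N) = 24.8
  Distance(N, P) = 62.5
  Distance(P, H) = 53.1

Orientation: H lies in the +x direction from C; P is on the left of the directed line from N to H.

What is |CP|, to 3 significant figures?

59.0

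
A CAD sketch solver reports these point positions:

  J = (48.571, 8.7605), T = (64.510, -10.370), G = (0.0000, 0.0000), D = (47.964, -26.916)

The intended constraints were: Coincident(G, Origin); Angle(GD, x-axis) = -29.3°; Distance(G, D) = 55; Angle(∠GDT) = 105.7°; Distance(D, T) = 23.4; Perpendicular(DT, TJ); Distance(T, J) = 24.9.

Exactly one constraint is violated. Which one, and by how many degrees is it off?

Perpendicular(DT, TJ) — off by 5.20°.

G = (0.00, 0.00) ✓; GD at -29.30° ✓; |GD| = 55.00 ✓; ∠GDT = 105.7° ✓; |DT| = 23.40 ✓; ∠(DT, TJ) = 84.80° ✗; |TJ| = 24.90 ✓.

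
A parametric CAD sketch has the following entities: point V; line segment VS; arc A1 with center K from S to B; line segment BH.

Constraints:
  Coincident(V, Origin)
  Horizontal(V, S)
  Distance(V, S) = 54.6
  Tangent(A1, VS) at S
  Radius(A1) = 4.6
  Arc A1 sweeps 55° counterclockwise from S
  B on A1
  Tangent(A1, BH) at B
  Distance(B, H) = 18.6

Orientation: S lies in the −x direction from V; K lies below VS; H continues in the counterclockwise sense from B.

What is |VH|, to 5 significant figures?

71.146

V is at the origin; V and S share the same y with |VS| = 54.6 and S on the −x side, so S = (-54.600, 0.0000). Tangency of A1 to VS means the radius KS is perpendicular to VS, so K = S + (0, -4.6) = (-54.600, -4.6000). On A1, S sits at bearing 90° from K; a 55° counterclockwise sweep puts B at bearing 145°, so B = K + 4.6·(cos 145°, sin 145°) = (-58.368, -1.9615). Tangency of A1 to BH means the radius KB is perpendicular to BH, so BH runs along (−sin 145°, cos 145°); with |BH| = 18.6, H = (-69.037, -17.198). Then |VH| = |H − V| = 71.146.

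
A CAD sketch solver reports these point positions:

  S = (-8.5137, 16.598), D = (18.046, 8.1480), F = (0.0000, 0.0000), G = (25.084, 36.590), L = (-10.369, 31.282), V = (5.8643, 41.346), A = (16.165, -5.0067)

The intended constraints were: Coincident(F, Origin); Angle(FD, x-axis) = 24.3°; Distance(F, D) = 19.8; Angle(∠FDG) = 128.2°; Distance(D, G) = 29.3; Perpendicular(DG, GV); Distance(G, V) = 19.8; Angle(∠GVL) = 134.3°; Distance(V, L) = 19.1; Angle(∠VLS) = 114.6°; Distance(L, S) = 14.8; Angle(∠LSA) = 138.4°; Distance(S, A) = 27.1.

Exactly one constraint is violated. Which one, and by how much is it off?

Distance(S, A) = 27.1 — off by 5.70.

F = (0.00, 0.00) ✓; FD at 24.30° ✓; |FD| = 19.80 ✓; ∠FDG = 128.2° ✓; |DG| = 29.30 ✓; ∠(DG, GV) = 90.00° ✓; |GV| = 19.80 ✓; ∠GVL = 134.3° ✓; |VL| = 19.10 ✓; ∠VLS = 114.6° ✓; |LS| = 14.80 ✓; ∠LSA = 138.4° ✓; |SA| = 32.80 ✗.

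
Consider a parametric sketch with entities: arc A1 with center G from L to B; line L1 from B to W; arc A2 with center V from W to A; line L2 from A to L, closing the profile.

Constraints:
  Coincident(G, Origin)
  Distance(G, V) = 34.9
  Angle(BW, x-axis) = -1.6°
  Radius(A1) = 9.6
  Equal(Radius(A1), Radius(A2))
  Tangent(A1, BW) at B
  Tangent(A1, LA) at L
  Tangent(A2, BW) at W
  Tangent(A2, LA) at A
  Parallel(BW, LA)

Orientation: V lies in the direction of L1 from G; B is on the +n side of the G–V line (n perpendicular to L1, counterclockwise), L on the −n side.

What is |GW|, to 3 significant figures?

36.2

The slot axis is L1's direction at -1.6°, so u = (cos -1.6°, sin -1.6°) = (1.00, -0.0279) and n = (−sin -1.6°, cos -1.6°) = (0.0279, 1.00). G is at the origin and V lies 34.9 along u from G, so V = 34.9·u = (34.9, -0.974). Tangency of A1 to both parallel lines with radius 9.6 puts B and L at G ± 9.6·n: B = (0.268, 9.60), L = (-0.268, -9.60). Equal radii place W and A the same way about V: W = V + 9.6·n = (35.2, 8.62), A = V − 9.6·n = (34.6, -10.6). Then |GW| = |W − G| = 36.2.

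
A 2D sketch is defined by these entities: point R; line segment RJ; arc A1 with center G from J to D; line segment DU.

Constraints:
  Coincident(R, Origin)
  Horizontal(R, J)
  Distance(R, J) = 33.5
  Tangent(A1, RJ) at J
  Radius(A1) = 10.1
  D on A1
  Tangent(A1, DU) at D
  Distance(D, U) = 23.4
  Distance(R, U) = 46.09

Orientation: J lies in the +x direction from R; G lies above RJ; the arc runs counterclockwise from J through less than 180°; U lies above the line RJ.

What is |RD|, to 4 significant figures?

44.81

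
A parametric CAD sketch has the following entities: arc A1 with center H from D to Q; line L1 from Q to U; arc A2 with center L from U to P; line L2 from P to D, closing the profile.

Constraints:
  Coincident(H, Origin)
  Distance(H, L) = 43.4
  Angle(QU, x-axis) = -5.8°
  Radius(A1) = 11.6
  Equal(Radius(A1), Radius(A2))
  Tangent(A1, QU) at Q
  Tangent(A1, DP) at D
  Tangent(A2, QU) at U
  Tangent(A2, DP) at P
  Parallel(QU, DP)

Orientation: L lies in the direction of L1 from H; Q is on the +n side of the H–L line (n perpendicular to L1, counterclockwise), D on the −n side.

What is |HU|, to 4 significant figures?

44.92

The slot axis is L1's direction at -5.8°, so u = (cos -5.8°, sin -5.8°) = (0.9949, -0.1011) and n = (−sin -5.8°, cos -5.8°) = (0.1011, 0.9949). H is at the origin and L lies 43.4 along u from H, so L = 43.4·u = (43.18, -4.386). Tangency of A1 to both parallel lines with radius 11.6 puts Q and D at H ± 11.6·n: Q = (1.172, 11.54), D = (-1.172, -11.54). Equal radii place U and P the same way about L: U = L + 11.6·n = (44.35, 7.155), P = L − 11.6·n = (42.01, -15.93). Then |HU| = |U − H| = 44.92.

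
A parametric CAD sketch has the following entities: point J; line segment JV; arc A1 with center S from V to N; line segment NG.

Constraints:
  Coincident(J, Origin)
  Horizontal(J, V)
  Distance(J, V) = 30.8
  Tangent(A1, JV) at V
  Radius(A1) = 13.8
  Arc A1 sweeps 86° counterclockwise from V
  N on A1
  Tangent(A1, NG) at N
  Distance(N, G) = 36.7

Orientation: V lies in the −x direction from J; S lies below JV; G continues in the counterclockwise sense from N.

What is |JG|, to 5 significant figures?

68.308

J is at the origin; J and V share the same y with |JV| = 30.8 and V on the −x side, so V = (-30.800, 0.0000). A1 meets JV tangentially, so SV is at right angles to JV, so S = V + (0, -13.8) = (-30.800, -13.800). On A1, V sits at bearing 90° from S; an 86° counterclockwise sweep puts N at bearing 176°, so N = S + 13.8·(cos 176°, sin 176°) = (-44.566, -12.837). The tangent condition forces SN to be normal to NG, so NG runs along (−sin 176°, cos 176°); with |NG| = 36.7, G = (-47.126, -49.448). Then |JG| = |G − J| = 68.308.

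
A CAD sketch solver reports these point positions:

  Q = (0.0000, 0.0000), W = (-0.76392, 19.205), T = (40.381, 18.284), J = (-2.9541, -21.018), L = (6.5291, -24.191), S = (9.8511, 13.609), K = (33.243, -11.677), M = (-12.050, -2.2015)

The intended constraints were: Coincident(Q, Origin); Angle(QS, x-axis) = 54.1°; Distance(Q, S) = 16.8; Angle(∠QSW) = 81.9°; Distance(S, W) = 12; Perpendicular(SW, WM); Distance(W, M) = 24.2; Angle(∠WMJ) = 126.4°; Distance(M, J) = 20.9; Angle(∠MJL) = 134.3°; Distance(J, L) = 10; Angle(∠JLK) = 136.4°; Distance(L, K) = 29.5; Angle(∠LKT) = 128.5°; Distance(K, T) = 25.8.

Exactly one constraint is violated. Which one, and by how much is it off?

Distance(K, T) = 25.8 — off by 5.00.

Q = (0.00, 0.00) ✓; QS at 54.10° ✓; |QS| = 16.80 ✓; ∠QSW = 81.90° ✓; |SW| = 12.00 ✓; ∠(SW, WM) = 90.00° ✓; |WM| = 24.20 ✓; ∠WMJ = 126.4° ✓; |MJ| = 20.90 ✓; ∠MJL = 134.3° ✓; |JL| = 10.00 ✓; ∠JLK = 136.4° ✓; |LK| = 29.50 ✓; ∠LKT = 128.5° ✓; |KT| = 30.80 ✗.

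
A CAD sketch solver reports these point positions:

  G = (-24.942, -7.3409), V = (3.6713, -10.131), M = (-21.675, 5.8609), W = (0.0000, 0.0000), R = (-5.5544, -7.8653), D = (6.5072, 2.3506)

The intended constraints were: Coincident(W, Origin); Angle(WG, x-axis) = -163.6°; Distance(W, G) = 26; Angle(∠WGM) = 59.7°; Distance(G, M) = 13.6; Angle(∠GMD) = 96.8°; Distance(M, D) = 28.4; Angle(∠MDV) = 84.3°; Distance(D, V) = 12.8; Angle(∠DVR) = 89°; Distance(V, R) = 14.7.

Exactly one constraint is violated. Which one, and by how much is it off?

Distance(V, R) = 14.7 — off by 5.20.

W = (0.00, 0.00) ✓; WG at -163.6° ✓; |WG| = 26.00 ✓; ∠WGM = 59.70° ✓; |GM| = 13.60 ✓; ∠GMD = 96.80° ✓; |MD| = 28.40 ✓; ∠MDV = 84.30° ✓; |DV| = 12.80 ✓; ∠DVR = 89.00° ✓; |VR| = 9.500 ✗.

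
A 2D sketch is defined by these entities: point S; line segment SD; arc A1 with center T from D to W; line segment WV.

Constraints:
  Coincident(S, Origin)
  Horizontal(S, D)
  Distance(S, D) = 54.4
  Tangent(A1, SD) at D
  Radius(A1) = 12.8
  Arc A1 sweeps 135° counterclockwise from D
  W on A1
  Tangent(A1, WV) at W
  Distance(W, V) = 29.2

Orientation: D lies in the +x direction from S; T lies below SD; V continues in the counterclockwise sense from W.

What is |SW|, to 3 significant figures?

50.3

S is at the origin; SD is horizontal with |SD| = 54.4 and D on the +x side, so D = (54.4, 0.00). Tangency of A1 to SD means the radius TD is perpendicular to SD, so T = D + (0, -12.8) = (54.4, -12.8). On A1, D sits at bearing 90° from T; a 135° counterclockwise sweep puts W at bearing 225°, so W = T + 12.8·(cos 225°, sin 225°) = (45.3, -21.9). Then |SW| = |W − S| = 50.3.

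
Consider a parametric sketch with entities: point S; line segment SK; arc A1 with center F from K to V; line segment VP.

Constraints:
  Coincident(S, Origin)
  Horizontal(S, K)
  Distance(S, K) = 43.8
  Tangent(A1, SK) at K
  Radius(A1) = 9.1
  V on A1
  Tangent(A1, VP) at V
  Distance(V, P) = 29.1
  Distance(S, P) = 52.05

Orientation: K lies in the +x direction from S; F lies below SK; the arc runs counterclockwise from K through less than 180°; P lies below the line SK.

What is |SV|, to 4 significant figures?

35.91

Checks: |FV| = 9.100 ✓; ∠(FV, VP) = 90.00° ✓; |VP| = 29.10 ✓; |SP| = 52.05 ✓.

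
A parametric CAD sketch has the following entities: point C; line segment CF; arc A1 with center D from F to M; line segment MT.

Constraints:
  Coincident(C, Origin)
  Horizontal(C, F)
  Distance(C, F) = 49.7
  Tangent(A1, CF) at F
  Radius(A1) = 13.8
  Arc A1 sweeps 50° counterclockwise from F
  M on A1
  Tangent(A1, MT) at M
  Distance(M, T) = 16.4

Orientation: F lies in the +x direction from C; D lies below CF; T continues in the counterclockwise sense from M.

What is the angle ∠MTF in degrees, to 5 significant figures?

10.358°

On A1, F sits at bearing 90° from D; a 50° counterclockwise sweep puts M at bearing 140°, so M = D + 13.8·(cos 140°, sin 140°) = (39.129, -4.9295). The tangent condition forces DM to be normal to MT, so MT runs along (−sin 140°, cos 140°); with |MT| = 16.4, T = (28.587, -17.493). Then cos ∠MTF = TM·TF / (|TM||TF|), giving 10.358°.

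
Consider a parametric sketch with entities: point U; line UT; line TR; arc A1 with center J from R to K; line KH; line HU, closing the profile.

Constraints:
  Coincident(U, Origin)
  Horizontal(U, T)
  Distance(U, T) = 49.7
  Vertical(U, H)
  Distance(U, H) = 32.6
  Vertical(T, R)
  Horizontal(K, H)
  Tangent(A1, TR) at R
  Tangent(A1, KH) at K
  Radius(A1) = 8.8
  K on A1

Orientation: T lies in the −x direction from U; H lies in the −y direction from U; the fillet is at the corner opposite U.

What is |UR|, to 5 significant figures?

55.105

U is at the origin; UT is horizontal with |UT| = 49.7 and T on the −x side, so T = (-49.700, 0.0000). U and H share the same x with |UH| = 32.6 and H on the −y side, so H = (0.0000, -32.600). The virtual corner opposite U is at (-49.700, -32.600). Since A1 is tangent to TR there, JR ⟂ TR and tangency of A1 to KH means the radius JK is perpendicular to KH, with radius 8.8, so the center J sits 8.8 in from both sides at J = (-40.900, -23.800). That places the tangent points at R = (-49.700, -23.800) on TR and K = (-40.900, -32.600) on KH. Then |UR| = |R − U| = 55.105.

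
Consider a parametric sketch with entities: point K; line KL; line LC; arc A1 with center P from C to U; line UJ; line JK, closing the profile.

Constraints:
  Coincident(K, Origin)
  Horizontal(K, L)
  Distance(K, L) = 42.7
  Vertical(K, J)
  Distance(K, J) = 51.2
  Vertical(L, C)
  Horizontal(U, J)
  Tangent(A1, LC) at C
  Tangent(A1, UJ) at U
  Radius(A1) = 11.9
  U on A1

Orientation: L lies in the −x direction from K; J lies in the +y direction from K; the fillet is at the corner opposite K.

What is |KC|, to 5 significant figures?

58.033

The virtual corner opposite K is at (-42.700, 51.200). Since A1 is tangent to LC there, PC ⟂ LC and since A1 is tangent to UJ there, PU ⟂ UJ, with radius 11.9, so the center P sits 11.9 in from both sides at P = (-30.800, 39.300). That places the tangent points at C = (-42.700, 39.300) on LC and U = (-30.800, 51.200) on UJ. Then |KC| = |C − K| = 58.033.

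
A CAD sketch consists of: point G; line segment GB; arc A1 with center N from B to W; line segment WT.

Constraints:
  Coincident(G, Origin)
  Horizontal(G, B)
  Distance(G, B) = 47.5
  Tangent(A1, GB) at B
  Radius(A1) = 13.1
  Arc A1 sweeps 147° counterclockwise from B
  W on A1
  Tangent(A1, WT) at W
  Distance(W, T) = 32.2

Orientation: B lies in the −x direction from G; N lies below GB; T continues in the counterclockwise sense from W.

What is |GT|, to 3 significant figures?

50.0

G is at the origin; GB is horizontal with |GB| = 47.5 and B on the −x side, so B = (-47.5, 0.00). The tangent condition forces NB to be normal to GB, so N = B + (0, -13.1) = (-47.5, -13.1). On A1, B sits at bearing 90° from N; a 147° counterclockwise sweep puts W at bearing 237°, so W = N + 13.1·(cos 237°, sin 237°) = (-54.6, -24.1). A1 meets WT tangentially, so NW is at right angles to WT, so WT runs along (−sin 237°, cos 237°); with |WT| = 32.2, T = (-27.6, -41.6). Then |GT| = |T − G| = 50.0.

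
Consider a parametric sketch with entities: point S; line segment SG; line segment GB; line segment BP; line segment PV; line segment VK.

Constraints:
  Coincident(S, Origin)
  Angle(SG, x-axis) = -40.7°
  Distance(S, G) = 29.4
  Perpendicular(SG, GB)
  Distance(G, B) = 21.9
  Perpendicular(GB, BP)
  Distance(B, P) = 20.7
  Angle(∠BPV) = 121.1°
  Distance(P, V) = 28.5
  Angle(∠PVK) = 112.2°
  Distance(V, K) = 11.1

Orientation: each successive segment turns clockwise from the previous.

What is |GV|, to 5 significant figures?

35.510

The perpendicularity gives BP at right angles to GB, so BP runs at 139.30°; with |BP| = 20.7, P = (-7.6852, -22.276). ∠BPV = 121.1° gives PV at 80.400° from the x-axis; with |PV| = 28.5, V = (-2.9323, 5.8245). Then |GV| = |V − G| = 35.510.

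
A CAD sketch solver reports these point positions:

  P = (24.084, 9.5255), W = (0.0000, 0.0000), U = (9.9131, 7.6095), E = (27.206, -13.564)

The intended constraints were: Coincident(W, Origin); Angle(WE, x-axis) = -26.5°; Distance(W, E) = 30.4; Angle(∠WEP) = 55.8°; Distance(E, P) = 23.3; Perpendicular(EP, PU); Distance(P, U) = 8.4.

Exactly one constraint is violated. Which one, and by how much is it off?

Distance(P, U) = 8.4 — off by 5.90.

W = (0.00, 0.00) ✓; WE at -26.50° ✓; |WE| = 30.40 ✓; ∠WEP = 55.80° ✓; |EP| = 23.30 ✓; ∠(EP, PU) = 90.00° ✓; |PU| = 14.30 ✗.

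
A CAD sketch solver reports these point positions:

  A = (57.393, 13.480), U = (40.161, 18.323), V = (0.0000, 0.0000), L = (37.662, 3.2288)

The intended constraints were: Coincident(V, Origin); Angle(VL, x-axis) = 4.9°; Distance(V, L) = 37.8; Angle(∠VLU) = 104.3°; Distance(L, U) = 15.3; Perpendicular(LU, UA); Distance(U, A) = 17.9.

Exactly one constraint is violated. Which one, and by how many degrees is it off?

Perpendicular(LU, UA) — off by 6.30°.

V = (0.00, 0.00) ✓; VL at 4.900° ✓; |VL| = 37.80 ✓; ∠VLU = 104.3° ✓; |LU| = 15.30 ✓; ∠(LU, UA) = 96.30° ✗; |UA| = 17.90 ✓.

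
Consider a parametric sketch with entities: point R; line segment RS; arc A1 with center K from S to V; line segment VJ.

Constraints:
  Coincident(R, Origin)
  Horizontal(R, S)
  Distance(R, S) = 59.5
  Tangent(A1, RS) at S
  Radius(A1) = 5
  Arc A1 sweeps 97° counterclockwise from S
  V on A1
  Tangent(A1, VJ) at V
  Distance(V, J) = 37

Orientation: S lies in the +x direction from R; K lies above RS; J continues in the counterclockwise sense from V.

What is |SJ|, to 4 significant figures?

42.34

R is at the origin; RS is horizontal with |RS| = 59.5 and S on the +x side, so S = (59.50, 0.000). The tangent condition forces KS to be normal to RS, so K = S + (0, 5) = (59.50, 5.000). On A1, S sits at bearing -90° from K; a 97° counterclockwise sweep puts V at bearing 7°, so V = K + 5.0·(cos 7°, sin 7°) = (64.46, 5.609). A1 meets VJ tangentially, so KV is at right angles to VJ, so VJ runs along (−sin 7°, cos 7°); with |VJ| = 37.0, J = (59.95, 42.33). Then |SJ| = |J − S| = 42.34.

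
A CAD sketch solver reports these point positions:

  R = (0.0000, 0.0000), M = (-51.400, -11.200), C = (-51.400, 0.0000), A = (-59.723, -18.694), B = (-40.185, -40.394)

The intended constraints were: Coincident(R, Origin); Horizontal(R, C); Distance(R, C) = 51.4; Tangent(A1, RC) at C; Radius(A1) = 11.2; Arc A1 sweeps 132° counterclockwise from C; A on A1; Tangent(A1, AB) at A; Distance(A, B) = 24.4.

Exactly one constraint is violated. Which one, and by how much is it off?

Distance(A, B) = 24.4 — off by 4.80.

R = (0.00, 0.00) ✓; R.y = 0.00, C.y = 0.00 ✓; |RC| = 51.40 ✓; ∠(MC, CR) = 90.00° ✓; |MC| = 11.20 ✓; bearing(M→A) − bearing(M→C) = 132.0° ✓; |MA| = 11.20 ✓; ∠(MA, AB) = 90.00° ✓; |AB| = 29.20 ✗.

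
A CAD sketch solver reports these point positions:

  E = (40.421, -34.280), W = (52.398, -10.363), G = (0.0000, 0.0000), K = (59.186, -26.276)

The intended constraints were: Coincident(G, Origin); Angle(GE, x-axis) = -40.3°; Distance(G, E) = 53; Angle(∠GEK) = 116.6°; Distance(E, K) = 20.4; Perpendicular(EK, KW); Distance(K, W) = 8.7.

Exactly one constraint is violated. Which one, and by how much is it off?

Distance(K, W) = 8.7 — off by 8.60.

G = (0.00, 0.00) ✓; GE at -40.30° ✓; |GE| = 53.00 ✓; ∠GEK = 116.6° ✓; |EK| = 20.40 ✓; ∠(EK, KW) = 90.00° ✓; |KW| = 17.30 ✗.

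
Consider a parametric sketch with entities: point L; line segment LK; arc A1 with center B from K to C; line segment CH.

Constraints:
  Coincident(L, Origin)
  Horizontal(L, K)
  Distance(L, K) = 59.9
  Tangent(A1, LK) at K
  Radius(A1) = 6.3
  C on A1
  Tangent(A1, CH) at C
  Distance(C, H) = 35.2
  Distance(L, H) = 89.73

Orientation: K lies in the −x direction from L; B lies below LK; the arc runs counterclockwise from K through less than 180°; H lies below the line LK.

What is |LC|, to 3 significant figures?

65.4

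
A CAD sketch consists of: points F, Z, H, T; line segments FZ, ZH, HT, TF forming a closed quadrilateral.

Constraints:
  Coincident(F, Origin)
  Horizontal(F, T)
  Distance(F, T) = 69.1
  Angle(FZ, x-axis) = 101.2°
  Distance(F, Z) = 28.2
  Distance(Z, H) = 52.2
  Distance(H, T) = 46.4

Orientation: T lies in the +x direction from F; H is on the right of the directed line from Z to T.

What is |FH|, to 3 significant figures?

29.0

Checks: F.y = 0.00, T.y = 0.00 ✓; |ZH| = 52.20 ✓; |HT| = 46.40 ✓.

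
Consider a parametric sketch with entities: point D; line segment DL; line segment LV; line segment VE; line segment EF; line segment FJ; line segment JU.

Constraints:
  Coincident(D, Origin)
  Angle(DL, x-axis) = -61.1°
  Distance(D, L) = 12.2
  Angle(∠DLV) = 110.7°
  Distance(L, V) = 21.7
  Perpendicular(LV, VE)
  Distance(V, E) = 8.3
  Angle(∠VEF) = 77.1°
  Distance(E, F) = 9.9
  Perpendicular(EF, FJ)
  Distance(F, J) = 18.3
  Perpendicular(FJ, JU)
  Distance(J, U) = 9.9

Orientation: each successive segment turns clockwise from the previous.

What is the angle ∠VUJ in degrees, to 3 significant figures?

79.7°

D is at the origin; DL runs at -61.1° with length 12.2, so L = (5.90, -10.7). ∠DLV = 110.7° gives LV at -130° from the x-axis; with |LV| = 21.7, V = (-8.17, -27.2). LV is perpendicular to VE, so VE runs at 140°; with |VE| = 8.3, E = (-14.5, -21.8). ∠VEF = 77.1° gives EF at 36.7° from the x-axis; with |EF| = 9.9, F = (-6.55, -15.9). EF is perpendicular to FJ, so FJ runs at -53.3°; with |FJ| = 18.3, J = (4.39, -30.6). FJ ⟂ JU, so JU runs at -143°; with |JU| = 9.9, U = (-3.55, -36.5). Then cos ∠VUJ = UV·UJ / (|UV||UJ|), giving 79.7°.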